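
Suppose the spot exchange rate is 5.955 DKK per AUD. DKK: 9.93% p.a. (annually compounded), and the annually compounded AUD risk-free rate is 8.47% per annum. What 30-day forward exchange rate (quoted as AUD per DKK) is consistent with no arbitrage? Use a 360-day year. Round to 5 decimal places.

T = 30/360 years.
DKK growth factor: (1 + 0.0993)^(30/360) = 1.0079207.
Growth of 1 AUD over T: (1 + 0.0847)^(30/360) = 1.0067983.
Forward (DKK per AUD) = 5.955 × 1.0079207 / 1.0067983 = 5.961639.
Invert for AUD per DKK: 1 / 5.961639 = 0.16774.

0.16774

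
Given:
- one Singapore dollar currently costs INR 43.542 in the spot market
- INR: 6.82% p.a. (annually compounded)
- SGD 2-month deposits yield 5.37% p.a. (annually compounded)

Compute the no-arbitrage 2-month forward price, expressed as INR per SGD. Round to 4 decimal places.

T = 2/12 years.
Growth of 1 INR over T: (1 + 0.0682)^(2/12) = 1.01105651.
Growth of 1 SGD over T: (1 + 0.0537)^(2/12) = 1.00875608.
Forward (INR per SGD) = 43.542 × 1.01105651 / 1.00875608 = 43.641296.

43.6413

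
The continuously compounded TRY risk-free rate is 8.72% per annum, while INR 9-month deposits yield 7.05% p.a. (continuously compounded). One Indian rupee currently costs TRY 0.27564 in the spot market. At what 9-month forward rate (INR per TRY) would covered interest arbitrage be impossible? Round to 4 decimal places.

3.5828

T = 9/12 years.
TRY accumulates by e^(0.0872×9/12) = 1.067586.
INR accumulates by e^(0.0705×9/12) = 1.0542978.
Forward (TRY per INR) = 0.27564 × 1.067586 / 1.0542978 = 0.2791141.
Invert for INR per TRY: 1 / 0.2791141 = 3.5828.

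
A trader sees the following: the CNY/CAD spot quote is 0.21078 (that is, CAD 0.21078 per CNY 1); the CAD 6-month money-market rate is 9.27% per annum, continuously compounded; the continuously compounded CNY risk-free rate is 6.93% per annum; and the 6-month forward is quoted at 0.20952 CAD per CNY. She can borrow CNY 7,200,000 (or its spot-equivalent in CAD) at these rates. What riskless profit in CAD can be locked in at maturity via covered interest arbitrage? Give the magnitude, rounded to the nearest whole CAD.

T = 6/12 years.
Invest the CNY and cover forward: 7,200,000 × 1.035257305 × 0.20952 = CAD 1,561,731.20.
Convert at spot and invest in CAD: 7,200,000 × 0.21078 × 1.047440951 = CAD 1,589,613.15.
The quoted forward undervalues CNY, so borrow CNY, convert to CAD at spot, deposit the CAD at 9.27%, and buy CNY forward at 0.20952 to cover the loan.
Arbitrage profit = |1,561,731.20 − 1,589,613.15| = CAD 27,882.

CAD 27,882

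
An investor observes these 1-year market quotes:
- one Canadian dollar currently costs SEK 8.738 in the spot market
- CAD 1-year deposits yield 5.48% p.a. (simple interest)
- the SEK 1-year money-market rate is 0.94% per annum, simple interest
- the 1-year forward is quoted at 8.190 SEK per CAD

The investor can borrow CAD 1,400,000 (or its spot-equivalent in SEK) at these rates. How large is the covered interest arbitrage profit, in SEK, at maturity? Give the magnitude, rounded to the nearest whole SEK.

T = 1 year.
Invest the CAD and cover forward: 1,400,000 × 1.054800 × 8.190 = SEK 12,094,336.80.
Convert at spot and invest in SEK: 1,400,000 × 8.738 × 1.009400 = SEK 12,348,192.08.
The quoted forward undervalues CAD, so borrow CAD, convert to SEK at spot, deposit the SEK at 0.94%, and buy CAD forward at 8.190 to cover the loan.
Arbitrage profit = |12,094,336.80 − 12,348,192.08| = SEK 253,855.

SEK 253,855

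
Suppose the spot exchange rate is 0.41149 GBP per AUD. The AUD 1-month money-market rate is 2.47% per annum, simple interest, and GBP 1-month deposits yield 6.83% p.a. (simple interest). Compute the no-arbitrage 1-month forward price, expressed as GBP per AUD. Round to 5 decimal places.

0.41298

T = 1/12 years.
GBP accumulates by 1 + 0.0683×1/12 = 1.0056917.
Growth of 1 AUD over T: 1 + 0.0247×1/12 = 1.0020583.
Forward (GBP per AUD) = 0.41149 × 1.0056917 / 1.0020583 = 0.4129820.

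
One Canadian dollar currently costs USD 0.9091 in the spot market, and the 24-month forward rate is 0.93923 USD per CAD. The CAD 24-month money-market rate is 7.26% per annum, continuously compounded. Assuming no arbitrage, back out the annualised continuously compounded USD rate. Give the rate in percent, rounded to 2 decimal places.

T = 2 years.
CIP gives F = S · g_USD/g_CAD, so g_USD/g_CAD = 0.93923/0.9091 = 1.0331427.
The CAD side grows by e^(0.0726×2) = 1.1562708.
That pins the USD growth at 1.1945927.
r = ln(1.1945927)/2 = 0.088903 → 8.89%.

8.89%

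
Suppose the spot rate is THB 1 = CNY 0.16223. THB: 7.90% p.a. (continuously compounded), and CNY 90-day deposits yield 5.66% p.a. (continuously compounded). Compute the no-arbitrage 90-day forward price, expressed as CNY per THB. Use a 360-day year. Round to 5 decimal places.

0.16132

T = 90/360 years.
Growth of 1 CNY over T: e^(0.0566×90/360) = 1.0142506.
THB growth factor: e^(0.0790×90/360) = 1.0199463.
CIP: F = S · (grow CNY)/(grow THB) = 0.16223 × 1.0142506/1.0199463 = 0.1613241 CNY per THB.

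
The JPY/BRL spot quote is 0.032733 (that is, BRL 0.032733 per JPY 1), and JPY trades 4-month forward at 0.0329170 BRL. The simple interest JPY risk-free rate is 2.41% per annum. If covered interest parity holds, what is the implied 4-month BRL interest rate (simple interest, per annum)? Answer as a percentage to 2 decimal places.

T = 4/12 years.
F/S = 0.032917/0.032733 = 1.0056212 = (growth of BRL) / (growth of JPY).
JPY growth factor: 1 + 0.0241×4/12 = 1.0080333.
That pins the BRL growth at 1.0136997.
r = (1.0136997 − 1)/(4/12) = 0.041099 → 4.11%.

4.11%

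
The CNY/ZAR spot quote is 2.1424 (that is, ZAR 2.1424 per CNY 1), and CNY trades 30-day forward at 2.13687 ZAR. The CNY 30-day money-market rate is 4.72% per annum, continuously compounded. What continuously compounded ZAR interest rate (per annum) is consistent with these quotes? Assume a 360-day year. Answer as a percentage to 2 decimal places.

T = 30/360 years.
By CIP, F/S equals the ZAR-to-CNY growth ratio: 2.13687/2.1424 = 0.9974188.
The CNY side grows by e^(0.0472×30/360) = 1.0039411.
That pins the ZAR growth at 1.0013497.
r = ln(1.0013497)/(30/360) = 0.016185 → 1.62%.

1.62%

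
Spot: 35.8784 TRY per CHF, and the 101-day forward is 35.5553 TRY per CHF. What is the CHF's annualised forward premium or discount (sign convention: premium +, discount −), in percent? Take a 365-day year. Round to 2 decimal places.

-3.25%

T = 101/365 years.
Period premium: (35.5553 − 35.8784)/35.8784 = -0.0090054.
Annualise by dividing by T: -0.0090054 / (101/365) = -0.032544 → -3.25%.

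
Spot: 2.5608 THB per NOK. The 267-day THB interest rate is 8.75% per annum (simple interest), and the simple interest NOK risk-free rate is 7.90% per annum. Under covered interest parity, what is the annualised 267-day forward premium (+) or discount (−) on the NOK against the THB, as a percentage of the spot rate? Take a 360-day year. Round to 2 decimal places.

T = 267/360 years.
No-arbitrage forward: 2.5608 × 1.0648958 / 1.0585917 = 2.5760500 THB/NOK.
(F − S)/S ÷ T = (2.5760500 − 2.5608)/2.5608/(267/360) = 0.008029 → 0.80%.

+0.80%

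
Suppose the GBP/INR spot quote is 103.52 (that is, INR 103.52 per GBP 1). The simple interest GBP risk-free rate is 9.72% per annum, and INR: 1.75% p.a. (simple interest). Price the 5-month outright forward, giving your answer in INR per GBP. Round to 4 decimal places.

100.2161

T = 5/12 years.
INR growth factor: 1 + 0.0175×5/12 = 1.007291667.
GBP growth factor: 1 + 0.0972×5/12 = 1.040500.
CIP: F = S · (grow INR)/(grow GBP) = 103.52 × 1.007291667/1.040500 = 100.216082 INR per GBP.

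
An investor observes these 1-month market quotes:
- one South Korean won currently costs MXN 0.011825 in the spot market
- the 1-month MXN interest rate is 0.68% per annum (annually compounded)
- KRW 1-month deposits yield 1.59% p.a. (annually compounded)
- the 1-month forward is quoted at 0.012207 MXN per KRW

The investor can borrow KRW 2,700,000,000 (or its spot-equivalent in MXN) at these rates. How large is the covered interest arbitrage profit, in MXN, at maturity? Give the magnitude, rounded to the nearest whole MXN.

MXN 1,056,719

T = 1/12 years.
Route A — deposit KRW, sell forward: 2,700,000,000 × 1.001315441 × 0.012207 = MXN 33,002,255.49.
Route B — convert at spot, deposit MXN: 2,700,000,000 × 0.011825 × 1.0005649082 = MXN 31,945,536.11.
The quoted forward overvalues KRW, so borrow MXN, buy KRW at spot, deposit the KRW at 1.59%, and sell the proceeds forward at 0.012207.
Profit = 33,002,255.49 − 31,945,536.11 = MXN 1,056,719.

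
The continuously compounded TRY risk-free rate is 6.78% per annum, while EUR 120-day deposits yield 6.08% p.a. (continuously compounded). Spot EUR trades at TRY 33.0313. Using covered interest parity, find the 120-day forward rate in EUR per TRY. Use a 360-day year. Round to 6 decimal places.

T = 120/360 years.
Growth of 1 TRY over T: e^(0.0678×120/360) = 1.0228573.
EUR accumulates by e^(0.0608×120/360) = 1.0204734.
Forward (TRY per EUR) = 33.0313 × 1.0228573 / 1.0204734 = 33.10846.
Invert for EUR per TRY: 1 / 33.10846 = 0.030204.

0.030204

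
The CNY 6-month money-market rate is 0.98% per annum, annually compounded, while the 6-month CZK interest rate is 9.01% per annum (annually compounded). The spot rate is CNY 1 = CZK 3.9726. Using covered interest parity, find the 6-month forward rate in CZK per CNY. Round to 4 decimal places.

T = 6/12 years.
CZK accumulates by (1 + 0.0901)^(6/12) = 1.0440785.
CNY growth factor: (1 + 0.0098)^(6/12) = 1.0048881.
CIP: F = S · (grow CZK)/(grow CNY) = 3.9726 × 1.0440785/1.0048881 = 4.127530 CZK per CNY.

4.1275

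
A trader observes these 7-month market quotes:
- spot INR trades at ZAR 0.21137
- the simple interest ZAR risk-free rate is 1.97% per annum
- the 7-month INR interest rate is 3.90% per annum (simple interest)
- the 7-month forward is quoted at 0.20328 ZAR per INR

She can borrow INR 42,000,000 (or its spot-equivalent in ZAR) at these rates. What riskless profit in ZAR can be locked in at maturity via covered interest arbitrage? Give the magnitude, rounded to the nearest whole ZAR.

T = 7/12 years.
Keep in INR, deliver into the forward: 42,000,000·1.022750·0.20328 = ZAR 8,731,994.04.
Swap to ZAR now, deposit: 42,000,000·0.21137·1.011491667 = ZAR 8,979,557.73.
The quoted forward undervalues INR, so borrow INR, convert to ZAR at spot, deposit the ZAR at 1.97%, and buy INR forward at 0.20328 to cover the loan.
The gap between the two covered legs is ZAR 247,564.

ZAR 247,564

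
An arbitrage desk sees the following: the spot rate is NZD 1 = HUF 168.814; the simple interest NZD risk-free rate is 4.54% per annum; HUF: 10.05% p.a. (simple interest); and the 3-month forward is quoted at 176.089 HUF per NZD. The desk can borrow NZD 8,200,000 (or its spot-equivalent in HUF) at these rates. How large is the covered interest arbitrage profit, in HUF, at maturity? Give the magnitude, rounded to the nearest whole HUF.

T = 3/12 years.
Invest the NZD and cover forward: 8,200,000 × 1.011350 × 176.089 = HUF 1,460,318,403.23.
Convert at spot and invest in HUF: 8,200,000 × 168.814 × 1.025125 = HUF 1,419,054,704.35.
The quoted forward overvalues NZD, so borrow HUF, buy NZD at spot, deposit the NZD at 4.54%, and sell the proceeds forward at 176.089.
The gap between the two covered legs is HUF 41,263,699.

HUF 41,263,699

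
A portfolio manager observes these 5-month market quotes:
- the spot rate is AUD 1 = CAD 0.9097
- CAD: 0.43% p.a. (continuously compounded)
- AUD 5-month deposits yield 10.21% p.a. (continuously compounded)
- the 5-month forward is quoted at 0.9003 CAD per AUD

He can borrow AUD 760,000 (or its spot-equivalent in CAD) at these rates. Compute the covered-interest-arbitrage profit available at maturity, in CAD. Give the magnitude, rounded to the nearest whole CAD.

CAD 21,352

T = 5/12 years.
Invest the AUD and cover forward: 760,000 × 1.04345953 × 0.9003 = CAD 713,964.23.
Convert at spot and invest in CAD: 760,000 × 0.9097 × 1.00179327 = CAD 692,611.82.
The quoted forward overvalues AUD, so borrow CAD, buy AUD at spot, deposit the AUD at 10.21%, and sell the proceeds forward at 0.9003.
Profit = 713,964.23 − 692,611.82 = CAD 21,352.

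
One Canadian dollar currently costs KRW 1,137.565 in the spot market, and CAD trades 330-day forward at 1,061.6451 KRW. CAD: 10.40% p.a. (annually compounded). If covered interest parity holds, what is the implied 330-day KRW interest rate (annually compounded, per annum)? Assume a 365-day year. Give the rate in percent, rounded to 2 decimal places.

2.28%

T = 330/365 years.
By CIP, F/S equals the KRW-to-CAD growth ratio: 1061.6451/1137.565 = 0.9332610.
The CAD side grows by (1 + 0.1040)^(330/365) = 1.0935754.
Hence g_KRW = 1.0205913.
Annualise: 1.0205913^(365/330) − 1 = 0.022800 = 2.28%.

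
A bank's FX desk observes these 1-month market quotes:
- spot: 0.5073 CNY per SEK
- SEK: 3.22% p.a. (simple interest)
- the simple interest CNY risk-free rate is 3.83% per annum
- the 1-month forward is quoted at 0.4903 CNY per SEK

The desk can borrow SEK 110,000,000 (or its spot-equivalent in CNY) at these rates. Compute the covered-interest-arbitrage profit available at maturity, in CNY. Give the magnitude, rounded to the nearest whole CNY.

T = 1/12 years.
Keep in SEK, deliver into the forward: 110,000,000·1.0026833333·0.4903 = CNY 54,077,720.21.
Swap to CNY now, deposit: 110,000,000·0.5073·1.0031916667 = CNY 55,981,104.58.
The quoted forward undervalues SEK, so borrow SEK, convert to CNY at spot, deposit the CNY at 3.83%, and buy SEK forward at 0.4903 to cover the loan.
The gap between the two covered legs is CNY 1,903,384.

CNY 1,903,384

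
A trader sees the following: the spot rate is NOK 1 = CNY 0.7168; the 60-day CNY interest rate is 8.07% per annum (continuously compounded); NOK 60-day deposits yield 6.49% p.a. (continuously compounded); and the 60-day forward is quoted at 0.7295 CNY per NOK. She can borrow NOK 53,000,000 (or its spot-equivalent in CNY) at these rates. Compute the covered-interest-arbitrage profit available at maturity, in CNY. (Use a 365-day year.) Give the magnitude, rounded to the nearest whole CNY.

T = 60/365 years.
Invest the NOK and cover forward: 53,000,000 × 1.0107256044 × 0.7295 = CNY 39,078,189.41.
Convert at spot and invest in CNY: 53,000,000 × 0.7168 × 1.0133541339 = CNY 38,497,728.89.
The quoted forward overvalues NOK, so borrow CNY, buy NOK at spot, deposit the NOK at 6.49%, and sell the proceeds forward at 0.7295.
Arbitrage profit = |39,078,189.41 − 38,497,728.89| = CNY 580,461.

CNY 580,461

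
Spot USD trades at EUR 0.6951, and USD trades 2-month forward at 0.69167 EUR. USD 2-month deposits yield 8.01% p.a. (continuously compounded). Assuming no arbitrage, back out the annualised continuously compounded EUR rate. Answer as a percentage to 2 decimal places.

5.04%

T = 2/12 years.
CIP gives F = S · g_EUR/g_USD, so g_EUR/g_USD = 0.69167/0.6951 = 0.9950655.
The USD side grows by e^(0.0801×2/12) = 1.0134395.
So the EUR growth factor = 1.0084387.
Take logs: ln 1.0084387 / (2/12) = 0.050420, so 5.04%.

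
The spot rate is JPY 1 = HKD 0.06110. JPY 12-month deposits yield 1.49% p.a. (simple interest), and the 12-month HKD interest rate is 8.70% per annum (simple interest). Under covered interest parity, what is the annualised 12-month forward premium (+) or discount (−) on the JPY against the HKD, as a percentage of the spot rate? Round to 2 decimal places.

T = 1 year.
CIP forward (HKD per JPY) = 0.0611 × 1.087000/1.014900 = 0.06544063.
(F − S)/S ÷ T = (0.06544063 − 0.0611)/0.0611/1 = 0.071041 → 7.10%.

+7.10%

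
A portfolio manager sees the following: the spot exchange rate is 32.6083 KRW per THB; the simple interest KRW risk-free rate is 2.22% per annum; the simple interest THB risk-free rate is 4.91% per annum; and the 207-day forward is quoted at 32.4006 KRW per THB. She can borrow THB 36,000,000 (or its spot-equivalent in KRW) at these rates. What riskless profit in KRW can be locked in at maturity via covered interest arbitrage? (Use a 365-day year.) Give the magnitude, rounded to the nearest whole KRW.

T = 207/365 years.
Invest the THB and cover forward: 36,000,000 × 1.027845753425 × 32.4006 = KRW 1,198,901,488.26.
Convert at spot and invest in KRW: 36,000,000 × 32.6083 × 1.012590136986 = KRW 1,188,678,346.70.
The quoted forward overvalues THB, so borrow KRW, buy THB at spot, deposit the THB at 4.91%, and sell the proceeds forward at 32.4006.
Arbitrage profit = |1,198,901,488.26 − 1,188,678,346.70| = KRW 10,223,142.

KRW 10,223,142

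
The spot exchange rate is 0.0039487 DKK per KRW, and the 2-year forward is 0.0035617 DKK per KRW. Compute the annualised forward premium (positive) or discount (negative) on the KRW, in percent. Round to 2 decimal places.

-4.90%

T = 2 years.
KRW trades forward at -9.80069% vs spot over the period.
Per annum: -0.0980069 / 2 = -0.049003 = -4.90%.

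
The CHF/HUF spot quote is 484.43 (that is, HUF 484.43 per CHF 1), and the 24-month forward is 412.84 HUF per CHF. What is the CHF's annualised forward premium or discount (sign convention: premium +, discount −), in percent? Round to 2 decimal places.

-7.39%

T = 2 years.
Period premium: (412.84 − 484.43)/484.43 = -0.1477819.
×(1/T) gives -7.39% p.a.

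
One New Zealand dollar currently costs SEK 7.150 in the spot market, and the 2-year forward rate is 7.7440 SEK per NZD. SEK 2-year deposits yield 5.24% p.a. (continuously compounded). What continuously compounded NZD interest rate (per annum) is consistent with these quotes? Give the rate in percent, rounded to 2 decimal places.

1.25%

T = 2 years.
CIP gives F = S · g_SEK/g_NZD, so g_SEK/g_NZD = 7.744/7.15 = 1.0830769.
SEK growth factor: e^(0.0524×2) = 1.1104885.
That pins the NZD growth at 1.025309.
Take logs: ln 1.025309 / 2 = 0.012497, so 1.25%.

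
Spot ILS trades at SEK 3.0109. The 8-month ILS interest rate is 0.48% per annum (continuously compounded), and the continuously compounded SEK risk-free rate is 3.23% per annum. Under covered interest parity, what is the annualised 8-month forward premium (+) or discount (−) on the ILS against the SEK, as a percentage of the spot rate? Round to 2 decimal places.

+2.78%

T = 8/12 years.
CIP forward (SEK per ILS) = 3.0109 × 1.0217668/1.0032051 = 3.0666089.
Annualised premium = (F − S)/S × (1/T) = (3.0666089 − 3.0109)/3.0109 ÷ (8/12) = 2.78%.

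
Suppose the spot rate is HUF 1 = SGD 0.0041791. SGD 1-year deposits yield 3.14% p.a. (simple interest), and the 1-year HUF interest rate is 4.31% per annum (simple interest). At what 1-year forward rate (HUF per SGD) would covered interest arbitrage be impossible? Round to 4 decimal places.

T = 1 year.
SGD growth factor: 1 + 0.0314×1 = 1.031400.
HUF growth factor: 1 + 0.0431×1 = 1.043100.
So F = 0.0041791 × 1.031400 / 1.043100 = 0.00413222485 (SGD/HUF).
Invert for HUF per SGD: 1 / 0.00413222485 = 242.0004.

242.0004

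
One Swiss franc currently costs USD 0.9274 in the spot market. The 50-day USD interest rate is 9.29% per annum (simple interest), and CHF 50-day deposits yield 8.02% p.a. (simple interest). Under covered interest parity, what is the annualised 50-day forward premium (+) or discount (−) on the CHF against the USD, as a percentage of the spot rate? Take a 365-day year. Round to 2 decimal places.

T = 50/365 years.
CIP forward (USD per CHF) = 0.9274 × 1.012726/1.0109863 = 0.9289959.
Annualised premium = (F − S)/S × (1/T) = (0.9289959 − 0.9274)/0.9274 ÷ (50/365) = 1.26%.

+1.26%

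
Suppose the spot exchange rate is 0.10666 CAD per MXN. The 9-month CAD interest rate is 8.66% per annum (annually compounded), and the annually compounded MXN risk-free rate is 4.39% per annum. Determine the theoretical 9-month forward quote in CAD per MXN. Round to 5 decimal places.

0.10992

T = 9/12 years.
CAD growth factor: (1 + 0.0866)^(9/12) = 1.0642711.
Growth of 1 MXN over T: (1 + 0.0439)^(9/12) = 1.0327475.
Forward (CAD per MXN) = 0.10666 × 1.0642711 / 1.0327475 = 0.1099157.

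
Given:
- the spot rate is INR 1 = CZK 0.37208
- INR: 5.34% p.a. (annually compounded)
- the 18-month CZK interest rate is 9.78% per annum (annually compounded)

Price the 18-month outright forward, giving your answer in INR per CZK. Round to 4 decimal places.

2.5262

T = 18/12 years.
Growth of 1 CZK over T: (1 + 0.0978)^(18/12) = 1.1502304.
Growth of 1 INR over T: (1 + 0.0534)^(18/12) = 1.081160.
So F = 0.37208 × 1.1502304 / 1.081160 = 0.3958505 (CZK/INR).
Invert for INR per CZK: 1 / 0.3958505 = 2.5262.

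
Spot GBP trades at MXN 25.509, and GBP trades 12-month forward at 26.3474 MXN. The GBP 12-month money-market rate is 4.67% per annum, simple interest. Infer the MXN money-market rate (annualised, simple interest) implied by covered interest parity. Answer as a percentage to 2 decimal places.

T = 1 year.
F/S = 26.3474/25.509 = 1.0328668 = (growth of MXN) / (growth of GBP).
The GBP side grows by 1 + 0.0467×1 = 1.046700.
So the MXN growth factor = 1.0811017.
(1.0811017 − 1)/T = 0.081102, i.e. 8.11%.

8.11%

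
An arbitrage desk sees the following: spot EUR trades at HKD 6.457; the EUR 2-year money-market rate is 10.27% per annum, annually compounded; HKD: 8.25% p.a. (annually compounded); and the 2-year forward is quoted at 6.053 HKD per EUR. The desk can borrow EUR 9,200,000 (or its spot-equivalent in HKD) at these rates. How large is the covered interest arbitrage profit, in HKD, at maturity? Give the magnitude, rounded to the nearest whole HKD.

HKD 1,897,261

T = 2 years.
Invest the EUR and cover forward: 9,200,000 × 1.21594729 × 6.053 = HKD 67,713,186.31.
Convert at spot and invest in HKD: 9,200,000 × 6.457 × 1.17180625 = HKD 69,610,447.20.
The quoted forward undervalues EUR, so borrow EUR, convert to HKD at spot, deposit the HKD at 8.25%, and buy EUR forward at 6.053 to cover the loan.
Arbitrage profit = |67,713,186.31 − 69,610,447.20| = HKD 1,897,261.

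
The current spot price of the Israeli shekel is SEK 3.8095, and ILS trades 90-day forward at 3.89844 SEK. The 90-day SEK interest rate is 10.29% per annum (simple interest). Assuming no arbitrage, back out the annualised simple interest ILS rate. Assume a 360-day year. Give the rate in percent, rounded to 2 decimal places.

T = 90/360 years.
CIP gives F = S · g_SEK/g_ILS, so g_SEK/g_ILS = 3.89844/3.8095 = 1.0233469.
SEK growth factor: 1 + 0.1029×90/360 = 1.025725.
Hence g_ILS = 1.0023238.
r = (1.0023238 − 1)/(90/360) = 0.009295 → 0.93%.

0.93%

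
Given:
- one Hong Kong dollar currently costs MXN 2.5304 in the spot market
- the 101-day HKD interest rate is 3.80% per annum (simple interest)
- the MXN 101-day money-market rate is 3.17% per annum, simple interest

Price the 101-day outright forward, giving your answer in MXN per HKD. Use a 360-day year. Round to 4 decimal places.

2.5260

T = 101/360 years.
MXN growth factor: 1 + 0.0317×101/360 = 1.0088936.
HKD growth factor: 1 + 0.0380×101/360 = 1.0106611.
CIP: F = S · (grow MXN)/(grow HKD) = 2.5304 × 1.0088936/1.0106611 = 2.525975 MXN per HKD.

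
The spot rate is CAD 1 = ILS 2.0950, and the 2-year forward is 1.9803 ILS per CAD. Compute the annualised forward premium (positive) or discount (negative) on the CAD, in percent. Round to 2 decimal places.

T = 2 years.
(F − S)/S = (1.9803 − 2.095)/2.095 = -0.0547494.
×(1/T) gives -2.74% p.a.

-2.74%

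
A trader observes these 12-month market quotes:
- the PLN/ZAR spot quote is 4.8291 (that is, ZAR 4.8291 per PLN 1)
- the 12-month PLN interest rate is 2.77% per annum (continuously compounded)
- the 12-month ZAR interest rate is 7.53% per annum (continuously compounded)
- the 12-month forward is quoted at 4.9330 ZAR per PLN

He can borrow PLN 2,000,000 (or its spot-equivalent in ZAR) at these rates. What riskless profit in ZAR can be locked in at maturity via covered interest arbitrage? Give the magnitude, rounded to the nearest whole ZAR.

ZAR 270,436

T = 1 year.
Invest the PLN and cover forward: 2,000,000 × 1.028087212 × 4.9330 = ZAR 10,143,108.43.
Convert at spot and invest in ZAR: 2,000,000 × 4.8291 × 1.078207565 = ZAR 10,413,544.30.
The quoted forward undervalues PLN, so borrow PLN, convert to ZAR at spot, deposit the ZAR at 7.53%, and buy PLN forward at 4.9330 to cover the loan.
Profit = 10,413,544.30 − 10,143,108.43 = ZAR 270,436.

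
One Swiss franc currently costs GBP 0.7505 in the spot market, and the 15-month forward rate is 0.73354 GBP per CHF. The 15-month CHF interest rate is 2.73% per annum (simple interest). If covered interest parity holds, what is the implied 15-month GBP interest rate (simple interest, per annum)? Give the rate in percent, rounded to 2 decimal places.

T = 15/12 years.
By CIP, F/S equals the GBP-to-CHF growth ratio: 0.73354/0.7505 = 0.9774017.
The CHF side grows by 1 + 0.0273×15/12 = 1.034125.
That pins the GBP growth at 1.0107555.
(1.0107555 − 1)/T = 0.008604, i.e. 0.86%.

0.86%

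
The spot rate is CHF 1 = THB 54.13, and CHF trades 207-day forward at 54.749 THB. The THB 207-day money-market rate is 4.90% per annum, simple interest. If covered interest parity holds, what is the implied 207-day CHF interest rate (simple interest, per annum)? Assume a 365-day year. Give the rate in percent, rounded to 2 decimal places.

T = 207/365 years.
F/S = 54.749/54.13 = 1.0114354 = (growth of THB) / (growth of CHF).
The THB side grows by 1 + 0.0490×207/365 = 1.027789.
That pins the CHF growth at 1.0161687.
r = (1.0161687 − 1)/(207/365) = 0.028510 → 2.85%.

2.85%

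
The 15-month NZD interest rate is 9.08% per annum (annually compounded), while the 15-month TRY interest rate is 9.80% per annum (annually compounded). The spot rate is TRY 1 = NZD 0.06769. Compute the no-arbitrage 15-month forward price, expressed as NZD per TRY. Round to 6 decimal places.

T = 15/12 years.
NZD growth factor: (1 + 0.0908)^(15/12) = 1.1147601.
TRY growth factor: (1 + 0.0980)^(15/12) = 1.1239654.
Forward (NZD per TRY) = 0.06769 × 1.1147601 / 1.1239654 = 0.06713562.

0.067136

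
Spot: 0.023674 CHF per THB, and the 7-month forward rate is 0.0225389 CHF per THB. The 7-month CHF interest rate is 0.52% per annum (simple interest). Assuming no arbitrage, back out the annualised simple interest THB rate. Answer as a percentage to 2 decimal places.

9.18%

T = 7/12 years.
CIP gives F = S · g_CHF/g_THB, so g_CHF/g_THB = 0.0225389/0.023674 = 0.9520529.
The CHF side grows by 1 + 0.0052×7/12 = 1.0030333.
That pins the THB growth at 1.0535479.
(1.0535479 − 1)/T = 0.091796, i.e. 9.18%.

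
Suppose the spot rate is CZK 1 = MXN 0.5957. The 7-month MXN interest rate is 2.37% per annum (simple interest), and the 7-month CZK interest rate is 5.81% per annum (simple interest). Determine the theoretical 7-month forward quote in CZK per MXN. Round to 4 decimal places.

1.7119

T = 7/12 years.
MXN growth factor: 1 + 0.0237×7/12 = 1.013825.
CZK accumulates by 1 + 0.0581×7/12 = 1.0338917.
So F = 0.5957 × 1.013825 / 1.0338917 = 0.5841381 (MXN/CZK).
Invert for CZK per MXN: 1 / 0.5841381 = 1.7119.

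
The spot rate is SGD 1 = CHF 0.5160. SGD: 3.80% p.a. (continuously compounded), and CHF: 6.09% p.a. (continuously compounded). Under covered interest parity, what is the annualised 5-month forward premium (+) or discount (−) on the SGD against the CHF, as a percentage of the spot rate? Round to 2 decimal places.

+2.30%

T = 5/12 years.
No-arbitrage forward: 0.516 × 1.0256997 / 1.0159593 = 0.5209471 CHF/SGD.
(F − S)/S ÷ T = (0.5209471 − 0.516)/0.516/(5/12) = 0.023010 → 2.30%.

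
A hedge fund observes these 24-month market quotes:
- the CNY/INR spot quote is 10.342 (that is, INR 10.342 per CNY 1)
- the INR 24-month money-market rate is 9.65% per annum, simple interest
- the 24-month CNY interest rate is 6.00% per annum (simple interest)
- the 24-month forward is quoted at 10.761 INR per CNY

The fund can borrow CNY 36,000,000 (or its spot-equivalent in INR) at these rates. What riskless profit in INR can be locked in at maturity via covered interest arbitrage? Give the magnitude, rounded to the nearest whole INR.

INR 10,284,696

T = 2 years.
Route A — deposit CNY, sell forward: 36,000,000 × 1.120000 × 10.761 = INR 433,883,520.00.
Route B — convert at spot, deposit INR: 36,000,000 × 10.342 × 1.193000 = INR 444,168,216.00.
The quoted forward undervalues CNY, so borrow CNY, convert to INR at spot, deposit the INR at 9.65%, and buy CNY forward at 10.761 to cover the loan.
The gap between the two covered legs is INR 10,284,696.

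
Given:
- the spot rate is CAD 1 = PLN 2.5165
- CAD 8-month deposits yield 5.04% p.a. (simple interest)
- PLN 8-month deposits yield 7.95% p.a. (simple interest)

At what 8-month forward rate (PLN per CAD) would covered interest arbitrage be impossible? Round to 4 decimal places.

T = 8/12 years.
PLN accumulates by 1 + 0.0795×8/12 = 1.053000.
CAD accumulates by 1 + 0.0504×8/12 = 1.033600.
CIP: F = S · (grow PLN)/(grow CAD) = 2.5165 × 1.053000/1.033600 = 2.563733 PLN per CAD.

2.5637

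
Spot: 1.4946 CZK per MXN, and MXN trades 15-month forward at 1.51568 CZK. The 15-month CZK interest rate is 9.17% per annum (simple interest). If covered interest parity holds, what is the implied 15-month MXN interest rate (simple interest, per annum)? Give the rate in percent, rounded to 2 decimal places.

T = 15/12 years.
CIP gives F = S · g_CZK/g_MXN, so g_CZK/g_MXN = 1.51568/1.4946 = 1.0141041.
CZK growth factor: 1 + 0.0917×15/12 = 1.114625.
So the MXN growth factor = 1.0991229.
r = (1.0991229 − 1)/(15/12) = 0.079298 → 7.93%.

7.93%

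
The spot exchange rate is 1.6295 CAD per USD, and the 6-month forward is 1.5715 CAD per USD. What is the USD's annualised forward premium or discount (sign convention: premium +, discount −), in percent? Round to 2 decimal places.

-7.12%

T = 6/12 years.
(F − S)/S = (1.5715 − 1.6295)/1.6295 = -0.0355937.
Per annum: -0.0355937 / (6/12) = -0.071187 = -7.12%.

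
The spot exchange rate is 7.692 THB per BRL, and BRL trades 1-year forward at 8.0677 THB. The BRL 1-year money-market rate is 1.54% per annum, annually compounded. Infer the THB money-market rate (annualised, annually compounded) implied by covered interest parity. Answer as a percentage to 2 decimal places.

6.50%

T = 1 year.
CIP gives F = S · g_THB/g_BRL, so g_THB/g_BRL = 8.0677/7.692 = 1.0488430.
BRL growth factor: (1 + 0.0154)^1 = 1.015400.
So the THB growth factor = 1.0649952.
Annualise: 1.0649952^(1/1) − 1 = 0.064995 = 6.50%.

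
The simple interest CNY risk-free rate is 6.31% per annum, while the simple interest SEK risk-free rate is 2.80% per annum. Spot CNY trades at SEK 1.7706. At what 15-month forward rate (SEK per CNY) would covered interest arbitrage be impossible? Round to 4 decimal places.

T = 15/12 years.
SEK accumulates by 1 + 0.0280×15/12 = 1.035000.
Growth of 1 CNY over T: 1 + 0.0631×15/12 = 1.078875.
CIP: F = S · (grow SEK)/(grow CNY) = 1.7706 × 1.035000/1.078875 = 1.698594 SEK per CNY.

1.6986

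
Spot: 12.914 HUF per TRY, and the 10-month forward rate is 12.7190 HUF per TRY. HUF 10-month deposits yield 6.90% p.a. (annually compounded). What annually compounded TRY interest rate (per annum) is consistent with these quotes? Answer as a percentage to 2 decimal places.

T = 10/12 years.
F/S = 12.719/12.914 = 0.9849001 = (growth of HUF) / (growth of TRY).
HUF growth factor: (1 + 0.0690)^(10/12) = 1.0571779.
That pins the TRY growth at 1.0733859.
Annualise: 1.0733859^(12/10) − 1 = 0.088697 = 8.87%.

8.87%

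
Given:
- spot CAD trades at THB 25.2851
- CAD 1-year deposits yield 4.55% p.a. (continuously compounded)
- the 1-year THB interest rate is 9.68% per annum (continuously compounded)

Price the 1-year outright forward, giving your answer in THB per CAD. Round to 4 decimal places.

T = 1 year.
THB growth factor: e^(0.0968×1) = 1.10164002.
CAD growth factor: e^(0.0455×1) = 1.046551.
Forward (THB per CAD) = 25.2851 × 1.10164002 / 1.046551 = 26.616073.

26.6161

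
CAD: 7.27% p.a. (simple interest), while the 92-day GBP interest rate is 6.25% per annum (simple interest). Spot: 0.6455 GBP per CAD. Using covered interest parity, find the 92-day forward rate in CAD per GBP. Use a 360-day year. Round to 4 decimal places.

T = 92/360 years.
GBP accumulates by 1 + 0.0625×92/360 = 1.0159722.
CAD accumulates by 1 + 0.0727×92/360 = 1.0185789.
So F = 0.6455 × 1.0159722 / 1.0185789 = 0.6438481 (GBP/CAD).
Invert for CAD per GBP: 1 / 0.6438481 = 1.5532.

1.5532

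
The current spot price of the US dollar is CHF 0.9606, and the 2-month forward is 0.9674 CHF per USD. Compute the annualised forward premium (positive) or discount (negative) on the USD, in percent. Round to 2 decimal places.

T = 2/12 years.
USD trades forward at +0.70789% vs spot over the period.
Per annum: 0.0070789 / (2/12) = 0.042473 = 4.25%.

+4.25%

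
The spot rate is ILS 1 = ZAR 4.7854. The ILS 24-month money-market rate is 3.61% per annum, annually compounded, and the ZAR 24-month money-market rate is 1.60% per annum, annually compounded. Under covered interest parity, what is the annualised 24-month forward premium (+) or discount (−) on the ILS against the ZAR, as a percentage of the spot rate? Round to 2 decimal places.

T = 2 years.
CIP forward (ZAR per ILS) = 4.7854 × 1.032256/1.0735032 = 4.6015306.
Annualised premium = (F − S)/S × (1/T) = (4.6015306 − 4.7854)/4.7854 ÷ 2 = -1.92%.

-1.92%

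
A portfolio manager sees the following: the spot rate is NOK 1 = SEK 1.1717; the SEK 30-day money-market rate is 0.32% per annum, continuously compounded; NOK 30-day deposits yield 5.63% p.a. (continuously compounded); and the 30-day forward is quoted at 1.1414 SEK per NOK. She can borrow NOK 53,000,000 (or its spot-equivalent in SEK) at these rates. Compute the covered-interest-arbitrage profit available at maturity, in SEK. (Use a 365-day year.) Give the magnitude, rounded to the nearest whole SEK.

SEK 1,341,656

T = 30/365 years.
Invest the NOK and cover forward: 53,000,000 × 1.0046381202 × 1.1414 = SEK 60,774,779.37.
Convert at spot and invest in SEK: 53,000,000 × 1.1717 × 1.0002630483 = SEK 62,116,435.33.
The quoted forward undervalues NOK, so borrow NOK, convert to SEK at spot, deposit the SEK at 0.32%, and buy NOK forward at 1.1414 to cover the loan.
The gap between the two covered legs is SEK 1,341,656.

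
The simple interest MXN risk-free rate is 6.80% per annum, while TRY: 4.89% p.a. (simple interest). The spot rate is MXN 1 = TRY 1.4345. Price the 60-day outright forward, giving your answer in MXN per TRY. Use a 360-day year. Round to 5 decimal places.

T = 60/360 years.
TRY growth factor: 1 + 0.0489×60/360 = 1.008150.
Growth of 1 MXN over T: 1 + 0.0680×60/360 = 1.0113333.
CIP: F = S · (grow TRY)/(grow MXN) = 1.4345 × 1.008150/1.0113333 = 1.429985 TRY per MXN.
Quoted the other way: 1/1.429985 = 0.69931 MXN per TRY.

0.69931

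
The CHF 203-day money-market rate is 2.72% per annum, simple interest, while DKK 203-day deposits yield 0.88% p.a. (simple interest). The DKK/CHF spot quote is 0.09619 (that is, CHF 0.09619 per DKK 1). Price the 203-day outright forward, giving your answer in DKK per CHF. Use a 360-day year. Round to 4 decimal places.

T = 203/360 years.
CHF growth factor: 1 + 0.0272×203/360 = 1.01533778.
DKK growth factor: 1 + 0.0088×203/360 = 1.00496222.
Forward (CHF per DKK) = 0.09619 × 1.01533778 / 1.00496222 = 0.097183097.
Invert for DKK per CHF: 1 / 0.097183097 = 10.2899.

10.2899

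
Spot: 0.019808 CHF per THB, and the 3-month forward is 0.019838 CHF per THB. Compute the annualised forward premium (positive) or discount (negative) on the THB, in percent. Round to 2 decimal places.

+0.61%

T = 3/12 years.
THB trades forward at +0.15145% vs spot over the period.
Annualise by dividing by T: 0.0015145 / (3/12) = 0.006058 → 0.61%.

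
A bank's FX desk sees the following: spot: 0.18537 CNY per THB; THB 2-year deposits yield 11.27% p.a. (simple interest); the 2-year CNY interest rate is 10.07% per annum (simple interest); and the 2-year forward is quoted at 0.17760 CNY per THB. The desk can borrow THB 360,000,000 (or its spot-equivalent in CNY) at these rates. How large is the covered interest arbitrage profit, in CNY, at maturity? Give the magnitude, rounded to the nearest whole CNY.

T = 2 years.
Invest the THB and cover forward: 360,000,000 × 1.225400 × 0.17760 = CNY 78,347,174.40.
Convert at spot and invest in CNY: 360,000,000 × 0.18537 × 1.201400 = CNY 80,173,266.48.
The quoted forward undervalues THB, so borrow THB, convert to CNY at spot, deposit the CNY at 10.07%, and buy THB forward at 0.17760 to cover the loan.
The gap between the two covered legs is CNY 1,826,092.

CNY 1,826,092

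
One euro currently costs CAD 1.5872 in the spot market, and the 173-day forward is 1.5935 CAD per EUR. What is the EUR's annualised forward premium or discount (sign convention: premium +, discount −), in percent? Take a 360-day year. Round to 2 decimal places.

+0.83%

T = 173/360 years.
Period premium: (1.5935 − 1.5872)/1.5872 = 0.0039693.
Annualise by dividing by T: 0.0039693 / (173/360) = 0.008260 → 0.83%.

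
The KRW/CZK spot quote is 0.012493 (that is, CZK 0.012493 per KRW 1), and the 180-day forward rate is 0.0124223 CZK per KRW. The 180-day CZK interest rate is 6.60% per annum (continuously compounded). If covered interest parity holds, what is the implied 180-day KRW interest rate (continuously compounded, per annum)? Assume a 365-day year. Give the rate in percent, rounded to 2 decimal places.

7.75%

T = 180/365 years.
By CIP, F/S equals the CZK-to-KRW growth ratio: 0.0124223/0.012493 = 0.9943408.
The CZK side grows by e^(0.0660×180/365) = 1.0330834.
That pins the KRW growth at 1.0389631.
Take logs: ln 1.0389631 / (180/365) = 0.077508, so 7.75%.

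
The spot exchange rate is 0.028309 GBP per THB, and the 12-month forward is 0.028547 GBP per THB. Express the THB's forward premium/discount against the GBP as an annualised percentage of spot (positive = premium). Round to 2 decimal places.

T = 1 year.
THB trades forward at +0.84072% vs spot over the period.
Per annum: 0.0084072 / 1 = 0.008407 = 0.84%.

+0.84%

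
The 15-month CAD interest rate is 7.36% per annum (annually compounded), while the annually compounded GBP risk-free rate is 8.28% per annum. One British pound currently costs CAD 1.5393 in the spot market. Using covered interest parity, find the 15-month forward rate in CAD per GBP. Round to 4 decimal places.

T = 15/12 years.
CAD accumulates by (1 + 0.0736)^(15/12) = 1.0928313.
GBP accumulates by (1 + 0.0828)^(15/12) = 1.1045498.
CIP: F = S · (grow CAD)/(grow GBP) = 1.5393 × 1.0928313/1.1045498 = 1.522969 CAD per GBP.

1.5230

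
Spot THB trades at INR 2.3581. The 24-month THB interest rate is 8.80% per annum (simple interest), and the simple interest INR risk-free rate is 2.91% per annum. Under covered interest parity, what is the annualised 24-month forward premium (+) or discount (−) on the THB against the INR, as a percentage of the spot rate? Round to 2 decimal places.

T = 2 years.
No-arbitrage forward: 2.3581 × 1.058200 / 1.176000 = 2.1218890 INR/THB.
Annualised premium = (F − S)/S × (1/T) = (2.1218890 − 2.3581)/2.3581 ÷ 2 = -5.01%.

-5.01%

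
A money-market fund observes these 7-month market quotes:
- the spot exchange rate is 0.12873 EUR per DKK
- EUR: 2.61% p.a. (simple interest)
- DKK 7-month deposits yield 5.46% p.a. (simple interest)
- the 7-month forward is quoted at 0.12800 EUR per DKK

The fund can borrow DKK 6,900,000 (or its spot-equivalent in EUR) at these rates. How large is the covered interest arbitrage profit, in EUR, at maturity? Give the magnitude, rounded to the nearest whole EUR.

T = 7/12 years.
Keep in DKK, deliver into the forward: 6,900,000·1.031850·0.12800 = EUR 911,329.92.
Swap to EUR now, deposit: 6,900,000·0.12873·1.015225 = EUR 901,760.41.
The quoted forward overvalues DKK, so borrow EUR, buy DKK at spot, deposit the DKK at 5.46%, and sell the proceeds forward at 0.12800.
The gap between the two covered legs is EUR 9,570.

EUR 9,570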